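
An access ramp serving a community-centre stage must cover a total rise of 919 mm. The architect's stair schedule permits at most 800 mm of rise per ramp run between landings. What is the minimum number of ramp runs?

2 runs

919 / 800 = 1.149 → round up to 2 ramp runs.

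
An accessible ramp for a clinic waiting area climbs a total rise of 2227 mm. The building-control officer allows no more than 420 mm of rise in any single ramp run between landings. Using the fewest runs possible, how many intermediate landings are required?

5 intermediate landings

2227 / 420 = 5.30, so 6 ramp runs are needed.
6 runs are separated by 5 intermediate landings.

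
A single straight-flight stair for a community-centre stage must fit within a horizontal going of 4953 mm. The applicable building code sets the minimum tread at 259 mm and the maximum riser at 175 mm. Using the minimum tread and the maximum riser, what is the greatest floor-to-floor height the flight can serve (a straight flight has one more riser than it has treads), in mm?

4953 / 259 = 19.12, so 19 treads fit.
Risers = treads + 1 = 20.
Maximum height = 20 × 175 = 3500 mm.

3500 mm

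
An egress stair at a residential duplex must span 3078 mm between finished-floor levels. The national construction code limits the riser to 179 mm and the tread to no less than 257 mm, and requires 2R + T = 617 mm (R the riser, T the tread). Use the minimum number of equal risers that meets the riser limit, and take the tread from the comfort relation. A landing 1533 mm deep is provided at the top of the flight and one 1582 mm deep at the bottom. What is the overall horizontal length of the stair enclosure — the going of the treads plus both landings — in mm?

7790 mm

At most 179 each: 3078/179 = 17.20, giving 18 risers.
Riser R = 3078 / 18 = 171 mm, within the 179 mm limit.
Tread T = 617 − 2 × 171 = 275 mm (≥ 257 mm).
Treads = 18 − 1 = 17; going = 17 × 275 = 4675 mm.
Enclosure = 4675 + 1533 + 1582 = 7790 mm.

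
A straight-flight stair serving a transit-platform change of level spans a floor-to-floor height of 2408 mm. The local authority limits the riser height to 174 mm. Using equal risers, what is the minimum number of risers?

14 risers

2408 / 174 = 13.84, so 14 risers are needed.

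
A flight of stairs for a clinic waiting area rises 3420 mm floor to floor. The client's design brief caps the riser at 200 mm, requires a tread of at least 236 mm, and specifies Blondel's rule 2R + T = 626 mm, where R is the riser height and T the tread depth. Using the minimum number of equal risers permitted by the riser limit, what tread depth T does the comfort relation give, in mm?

246 mm

⌈3420/200⌉ = 18 risers.
Riser R = 3420 / 18 = 190 mm, within the 200 mm limit.
T = 626 − 2·190 = 246 mm, which satisfies the 236 mm minimum.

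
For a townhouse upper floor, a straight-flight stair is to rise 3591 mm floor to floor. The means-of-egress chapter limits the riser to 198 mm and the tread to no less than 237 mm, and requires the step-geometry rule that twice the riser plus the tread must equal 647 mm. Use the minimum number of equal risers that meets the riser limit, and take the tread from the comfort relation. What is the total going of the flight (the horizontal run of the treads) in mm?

⌈3591/198⌉ = 19 risers.
R = 3591 ÷ 19 = 189 mm.
From 2R + T = 647: T = 647 − 378 = 269 mm.
19 risers give 18 treads; going = 18 × 269 = 4842 mm.

4842 mm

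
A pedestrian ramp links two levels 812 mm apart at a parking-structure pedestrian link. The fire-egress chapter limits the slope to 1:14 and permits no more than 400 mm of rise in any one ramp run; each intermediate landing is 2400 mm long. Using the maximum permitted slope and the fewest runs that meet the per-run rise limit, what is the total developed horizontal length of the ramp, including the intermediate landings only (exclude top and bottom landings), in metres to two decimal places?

812 / 400 = 2.03, so 3 ramp runs are needed. That means 2 intermediate landings.
Ramp run (horizontal) at 1:14: 812 × 14 = 11368 mm.
Intermediate landings: 2 × 2400 = 4800 mm.
Total developed length = 11368 + 4800 = 16168 mm.
= 16.17 m.

16.17 m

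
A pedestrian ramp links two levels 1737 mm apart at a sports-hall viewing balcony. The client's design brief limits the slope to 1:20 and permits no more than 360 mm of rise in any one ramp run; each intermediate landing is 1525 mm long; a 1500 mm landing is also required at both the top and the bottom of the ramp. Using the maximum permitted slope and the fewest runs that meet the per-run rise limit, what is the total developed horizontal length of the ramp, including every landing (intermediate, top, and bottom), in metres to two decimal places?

43.84 m

At most 360 each: 1737/360 = 4.83, giving 5 ramp runs. That means 4 intermediate landings.
Ramp run (horizontal) at 1:20: 1737 × 20 = 34740 mm.
Intermediate landings: 4 × 1525 = 6100 mm.
Top and bottom landings: 2 × 1500 = 3000 mm.
Total = 34740 + 6100 + 3000 = 43840 mm.
= 43.84 m.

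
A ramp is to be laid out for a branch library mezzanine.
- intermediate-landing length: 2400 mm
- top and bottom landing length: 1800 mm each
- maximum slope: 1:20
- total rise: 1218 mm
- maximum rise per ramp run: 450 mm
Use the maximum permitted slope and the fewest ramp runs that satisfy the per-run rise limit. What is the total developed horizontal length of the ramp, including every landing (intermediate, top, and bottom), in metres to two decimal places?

32.76 m

1218 / 450 = 2.707 → round up to 3 ramp runs. That means 2 intermediate landings.
Horizontal run for 1218 mm of rise at 1:20 is 1218 × 20 = 24360 mm.
2 intermediate landings contribute 2 × 2400 = 4800 mm.
Top and bottom landings: 2 × 1800 = 3600 mm.
Total = 24360 + 4800 + 3600 = 32760 mm.
= 32.76 m.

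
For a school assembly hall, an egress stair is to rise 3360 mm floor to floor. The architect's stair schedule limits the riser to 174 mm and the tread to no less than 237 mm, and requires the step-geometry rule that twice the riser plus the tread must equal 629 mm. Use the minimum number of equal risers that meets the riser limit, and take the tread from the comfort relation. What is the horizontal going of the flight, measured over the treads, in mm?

5567 mm

⌈3360/174⌉ = 20 risers.
Riser R = 3360 / 20 = 168 mm, within the 174 mm limit.
T = 629 − 2·168 = 293 mm, which satisfies the 237 mm minimum.
Going = (20 − 1) × 293 = 5567 mm.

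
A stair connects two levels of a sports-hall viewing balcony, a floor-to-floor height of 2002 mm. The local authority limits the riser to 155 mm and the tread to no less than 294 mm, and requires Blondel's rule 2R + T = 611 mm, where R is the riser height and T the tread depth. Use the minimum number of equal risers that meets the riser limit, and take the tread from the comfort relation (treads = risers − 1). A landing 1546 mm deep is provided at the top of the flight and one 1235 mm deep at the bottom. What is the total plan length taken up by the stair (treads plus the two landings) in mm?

2002 / 155 = 12.92, so 13 risers are needed.
Riser R = 2002 / 13 = 154 mm, within the 155 mm limit.
Tread T = 611 − 2 × 154 = 303 mm (≥ 294 mm).
Treads = 13 − 1 = 12; going = 12 × 303 = 3636 mm.
Add landings: 3636 + 1546 + 1235 = 6417 mm.

6417 mm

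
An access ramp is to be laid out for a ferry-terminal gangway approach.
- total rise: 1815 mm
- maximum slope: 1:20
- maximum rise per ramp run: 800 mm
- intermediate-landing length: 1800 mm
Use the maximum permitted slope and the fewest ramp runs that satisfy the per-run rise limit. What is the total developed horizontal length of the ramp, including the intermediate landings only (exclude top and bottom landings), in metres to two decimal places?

⌈1815/800⌉ = 3 ramp runs. That means 2 intermediate landings.
Ramp run (horizontal) at 1:20: 1815 × 20 = 36300 mm.
2 intermediate landings contribute 2 × 1800 = 3600 mm.
Developed length = 36300 + 3600 = 39900 mm.
= 39.90 m.

39.90 m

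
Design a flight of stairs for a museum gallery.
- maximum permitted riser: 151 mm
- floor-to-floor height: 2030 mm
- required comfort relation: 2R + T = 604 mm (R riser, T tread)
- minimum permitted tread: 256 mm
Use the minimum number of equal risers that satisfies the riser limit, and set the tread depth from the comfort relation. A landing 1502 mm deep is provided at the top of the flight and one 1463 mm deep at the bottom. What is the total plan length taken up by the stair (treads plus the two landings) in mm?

2030 / 151 = 13.444 → round up to 14 risers.
R = 2030 ÷ 14 = 145 mm.
Tread T = 604 − 2 × 145 = 314 mm (≥ 256 mm).
Going = (14 − 1) × 314 = 4082 mm.
Add landings: 4082 + 1502 + 1463 = 7047 mm.

7047 mm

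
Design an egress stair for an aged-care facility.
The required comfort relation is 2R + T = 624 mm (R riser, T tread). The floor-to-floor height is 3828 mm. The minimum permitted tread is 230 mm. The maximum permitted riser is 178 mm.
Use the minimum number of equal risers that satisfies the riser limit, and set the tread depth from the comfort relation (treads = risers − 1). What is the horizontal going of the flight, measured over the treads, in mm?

3828 / 178 = 21.506 → round up to 22 risers.
R = 3828 ÷ 22 = 174 mm.
From 2R + T = 624: T = 624 − 348 = 276 mm.
Treads = 22 − 1 = 21; going = 21 × 276 = 5796 mm.

5796 mm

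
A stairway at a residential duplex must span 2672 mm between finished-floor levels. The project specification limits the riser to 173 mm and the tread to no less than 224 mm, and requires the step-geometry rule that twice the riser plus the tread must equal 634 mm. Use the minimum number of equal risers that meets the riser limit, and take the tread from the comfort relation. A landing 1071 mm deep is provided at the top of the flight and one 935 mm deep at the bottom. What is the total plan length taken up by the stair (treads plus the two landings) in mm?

⌈2672/173⌉ = 16 risers.
Each riser is 2672/16 = 167 mm (≤ 173 mm).
Tread T = 634 − 2 × 167 = 300 mm (≥ 224 mm).
Going = (16 − 1) × 300 = 4500 mm.
Add landings: 4500 + 1071 + 935 = 6506 mm.

6506 mm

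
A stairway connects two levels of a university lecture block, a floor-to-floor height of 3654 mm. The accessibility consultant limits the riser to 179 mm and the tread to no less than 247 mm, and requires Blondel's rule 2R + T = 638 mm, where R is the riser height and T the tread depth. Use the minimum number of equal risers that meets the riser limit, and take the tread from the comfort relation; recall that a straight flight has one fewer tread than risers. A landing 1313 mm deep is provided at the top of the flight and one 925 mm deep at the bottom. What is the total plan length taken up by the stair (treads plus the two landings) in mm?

8038 mm

3654 / 179 = 20.41, so 21 risers are needed.
Each riser is 3654/21 = 174 mm (≤ 179 mm).
T = 638 − 2·174 = 290 mm, which satisfies the 247 mm minimum.
Going = (21 − 1) × 290 = 5800 mm.
Enclosure = 5800 + 1313 + 925 = 8038 mm.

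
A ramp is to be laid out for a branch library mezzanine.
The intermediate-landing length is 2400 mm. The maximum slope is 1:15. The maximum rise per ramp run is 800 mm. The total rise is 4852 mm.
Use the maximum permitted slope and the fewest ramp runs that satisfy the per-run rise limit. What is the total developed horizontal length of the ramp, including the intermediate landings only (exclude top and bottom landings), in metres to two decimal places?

4852 / 800 = 6.065 → round up to 7 ramp runs. That means 6 intermediate landings.
Horizontal run for 4852 mm of rise at 1:15 is 4852 × 15 = 72780 mm.
Intermediate landings: 6 × 2400 = 14400 mm.
Developed length = 72780 + 14400 = 87180 mm.
= 87.18 m.

87.18 m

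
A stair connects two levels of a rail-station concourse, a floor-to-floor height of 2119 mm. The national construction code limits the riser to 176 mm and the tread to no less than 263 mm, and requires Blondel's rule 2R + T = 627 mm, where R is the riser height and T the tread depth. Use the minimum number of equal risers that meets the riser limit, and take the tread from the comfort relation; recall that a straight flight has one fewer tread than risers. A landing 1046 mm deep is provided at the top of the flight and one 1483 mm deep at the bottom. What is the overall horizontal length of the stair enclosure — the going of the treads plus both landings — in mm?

At most 176 each: 2119/176 = 12.04, giving 13 risers.
Riser R = 2119 / 13 = 163 mm, within the 176 mm limit.
From 2R + T = 627: T = 627 − 326 = 301 mm.
13 risers give 12 treads; going = 12 × 301 = 3612 mm.
Add landings: 3612 + 1046 + 1483 = 6141 mm.

6141 mm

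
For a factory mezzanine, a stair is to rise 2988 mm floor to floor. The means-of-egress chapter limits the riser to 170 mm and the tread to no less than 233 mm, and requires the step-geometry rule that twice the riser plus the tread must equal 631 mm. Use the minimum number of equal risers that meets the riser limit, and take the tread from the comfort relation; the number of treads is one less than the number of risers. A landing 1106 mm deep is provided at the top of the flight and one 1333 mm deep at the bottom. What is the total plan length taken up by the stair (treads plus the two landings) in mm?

7522 mm

⌈2988/170⌉ = 18 risers.
Riser R = 2988 / 18 = 166 mm, within the 170 mm limit.
T = 631 − 2·166 = 299 mm, which satisfies the 233 mm minimum.
Treads = 18 − 1 = 17; going = 17 × 299 = 5083 mm.
Add landings: 5083 + 1106 + 1333 = 7522 mm.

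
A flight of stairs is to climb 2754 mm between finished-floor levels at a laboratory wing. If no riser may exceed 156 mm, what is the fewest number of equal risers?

At most 156 each: 2754/156 = 17.65, giving 18 risers.

18 risers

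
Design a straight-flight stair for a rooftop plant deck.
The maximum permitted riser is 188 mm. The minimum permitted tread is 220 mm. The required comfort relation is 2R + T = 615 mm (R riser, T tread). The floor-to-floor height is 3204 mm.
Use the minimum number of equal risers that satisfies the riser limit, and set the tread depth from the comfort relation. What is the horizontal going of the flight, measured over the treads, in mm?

4403 mm

3204 / 188 = 17.043 → round up to 18 risers.
Each riser is 3204/18 = 178 mm (≤ 188 mm).
From 2R + T = 615: T = 615 − 356 = 259 mm.
18 risers give 17 treads; going = 17 × 259 = 4403 mm.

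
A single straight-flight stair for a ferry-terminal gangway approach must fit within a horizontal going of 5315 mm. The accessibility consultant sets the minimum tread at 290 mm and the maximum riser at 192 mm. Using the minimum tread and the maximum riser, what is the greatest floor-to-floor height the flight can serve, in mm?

3648 mm

5315 / 290 = 18.33, so 18 treads fit.
Risers = treads + 1 = 19.
Maximum height = 19 × 192 = 3648 mm.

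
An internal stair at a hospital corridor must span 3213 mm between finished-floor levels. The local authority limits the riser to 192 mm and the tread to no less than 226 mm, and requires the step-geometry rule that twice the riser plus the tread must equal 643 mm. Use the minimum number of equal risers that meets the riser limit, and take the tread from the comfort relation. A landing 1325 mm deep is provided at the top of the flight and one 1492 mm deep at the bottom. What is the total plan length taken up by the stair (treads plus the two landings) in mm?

⌈3213/192⌉ = 17 risers.
Each riser is 3213/17 = 189 mm (≤ 192 mm).
From 2R + T = 643: T = 643 − 378 = 265 mm.
Going = (17 − 1) × 265 = 4240 mm.
Add landings: 4240 + 1325 + 1492 = 7057 mm.

7057 mm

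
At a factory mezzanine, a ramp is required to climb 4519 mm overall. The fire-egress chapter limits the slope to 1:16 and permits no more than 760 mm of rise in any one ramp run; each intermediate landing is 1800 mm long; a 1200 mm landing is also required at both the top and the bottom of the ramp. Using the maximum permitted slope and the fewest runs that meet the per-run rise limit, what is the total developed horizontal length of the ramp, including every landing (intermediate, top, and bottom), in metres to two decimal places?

83.70 m

At most 760 each: 4519/760 = 5.95, giving 6 ramp runs. That means 5 intermediate landings.
Ramp run (horizontal) at 1:16: 4519 × 16 = 72304 mm.
5 intermediate landings contribute 5 × 1800 = 9000 mm.
Top and bottom landings: 2 × 1200 = 2400 mm.
Total = 72304 + 9000 + 2400 = 83704 mm.
= 83.70 m.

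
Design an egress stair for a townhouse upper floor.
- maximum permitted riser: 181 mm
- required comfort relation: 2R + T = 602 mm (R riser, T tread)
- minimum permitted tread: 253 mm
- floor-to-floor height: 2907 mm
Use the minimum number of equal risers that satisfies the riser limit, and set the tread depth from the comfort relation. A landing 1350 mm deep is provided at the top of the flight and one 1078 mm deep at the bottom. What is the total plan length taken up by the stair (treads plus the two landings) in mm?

6588 mm

⌈2907/181⌉ = 17 risers.
R = 2907 ÷ 17 = 171 mm.
From 2R + T = 602: T = 602 − 342 = 260 mm.
17 risers give 16 treads; going = 16 × 260 = 4160 mm.
Add landings: 4160 + 1350 + 1078 = 6588 mm.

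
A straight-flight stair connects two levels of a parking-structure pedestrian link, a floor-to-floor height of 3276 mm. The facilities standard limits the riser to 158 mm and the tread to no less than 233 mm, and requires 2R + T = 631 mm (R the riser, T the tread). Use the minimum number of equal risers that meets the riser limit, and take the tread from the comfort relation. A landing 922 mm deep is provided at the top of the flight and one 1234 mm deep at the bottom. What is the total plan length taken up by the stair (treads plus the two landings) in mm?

3276 / 158 = 20.73, so 21 risers are needed.
Each riser is 3276/21 = 156 mm (≤ 158 mm).
T = 631 − 2·156 = 319 mm, which satisfies the 233 mm minimum.
21 risers give 20 treads; going = 20 × 319 = 6380 mm.
Enclosure = 6380 + 922 + 1234 = 8536 mm.

8536 mm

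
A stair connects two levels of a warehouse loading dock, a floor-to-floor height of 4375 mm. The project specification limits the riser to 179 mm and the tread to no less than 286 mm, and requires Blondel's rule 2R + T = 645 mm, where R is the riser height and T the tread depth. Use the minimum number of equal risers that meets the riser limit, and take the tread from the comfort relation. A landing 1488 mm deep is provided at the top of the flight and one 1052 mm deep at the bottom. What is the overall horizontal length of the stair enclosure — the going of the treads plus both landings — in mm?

At most 179 each: 4375/179 = 24.44, giving 25 risers.
R = 4375 ÷ 25 = 175 mm.
T = 645 − 2·175 = 295 mm, which satisfies the 286 mm minimum.
25 risers give 24 treads; going = 24 × 295 = 7080 mm.
Add landings: 7080 + 1488 + 1052 = 9620 mm.

9620 mm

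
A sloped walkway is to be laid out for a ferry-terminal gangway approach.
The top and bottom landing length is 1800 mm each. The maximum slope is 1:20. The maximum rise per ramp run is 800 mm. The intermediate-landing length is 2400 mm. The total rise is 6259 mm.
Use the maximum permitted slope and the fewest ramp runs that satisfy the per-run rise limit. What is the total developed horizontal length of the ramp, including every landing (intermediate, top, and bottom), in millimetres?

6259 / 800 = 7.824 → round up to 8 ramp runs. That means 7 intermediate landings.
Horizontal run for 6259 mm of rise at 1:20 is 6259 × 20 = 125180 mm.
Intermediate landings: 7 × 2400 = 16800 mm.
Top and bottom landings: 2 × 1800 = 3600 mm.
Total = 125180 + 16800 + 3600 = 145580 mm.

145580 mm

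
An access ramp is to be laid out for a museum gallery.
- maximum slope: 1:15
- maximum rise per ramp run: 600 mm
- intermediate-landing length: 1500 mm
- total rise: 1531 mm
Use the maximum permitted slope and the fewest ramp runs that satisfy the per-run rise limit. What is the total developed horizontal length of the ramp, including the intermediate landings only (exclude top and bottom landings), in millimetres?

25965 mm

⌈1531/600⌉ = 3 ramp runs. That means 2 intermediate landings.
Horizontal run for 1531 mm of rise at 1:15 is 1531 × 15 = 22965 mm.
2 intermediate landings contribute 2 × 1500 = 3000 mm.
Developed length = 22965 + 3000 = 25965 mm.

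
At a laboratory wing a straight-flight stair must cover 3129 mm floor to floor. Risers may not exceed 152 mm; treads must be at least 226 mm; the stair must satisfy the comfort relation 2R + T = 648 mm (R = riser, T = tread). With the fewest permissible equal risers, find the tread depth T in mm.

350 mm

3129 / 152 = 20.586 → round up to 21 risers.
Riser R = 3129 / 21 = 149 mm, within the 152 mm limit.
Tread T = 648 − 2 × 149 = 350 mm (≥ 226 mm).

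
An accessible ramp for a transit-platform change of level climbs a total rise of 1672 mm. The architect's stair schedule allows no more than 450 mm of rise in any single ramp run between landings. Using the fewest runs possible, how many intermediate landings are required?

1672 / 450 = 3.716 → round up to 4 ramp runs.
4 runs are separated by 3 intermediate landings.

3 intermediate landings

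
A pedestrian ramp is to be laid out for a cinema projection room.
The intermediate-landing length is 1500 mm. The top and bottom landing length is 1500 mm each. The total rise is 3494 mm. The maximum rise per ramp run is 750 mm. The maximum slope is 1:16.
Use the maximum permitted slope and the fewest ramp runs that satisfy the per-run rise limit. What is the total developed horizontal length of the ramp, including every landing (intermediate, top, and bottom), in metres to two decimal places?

64.90 m

At most 750 each: 3494/750 = 4.66, giving 5 ramp runs. That means 4 intermediate landings.
Horizontal run for 3494 mm of rise at 1:16 is 3494 × 16 = 55904 mm.
Intermediate landings: 4 × 1500 = 6000 mm.
Top and bottom landings: 2 × 1500 = 3000 mm.
Total = 55904 + 6000 + 3000 = 64904 mm.
= 64.90 m.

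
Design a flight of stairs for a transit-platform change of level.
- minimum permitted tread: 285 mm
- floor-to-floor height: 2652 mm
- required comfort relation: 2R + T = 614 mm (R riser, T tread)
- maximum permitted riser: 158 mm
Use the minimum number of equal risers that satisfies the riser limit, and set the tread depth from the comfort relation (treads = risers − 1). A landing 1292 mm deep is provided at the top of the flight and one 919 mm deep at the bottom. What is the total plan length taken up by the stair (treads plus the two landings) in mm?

⌈2652/158⌉ = 17 risers.
Riser R = 2652 / 17 = 156 mm, within the 158 mm limit.
Tread T = 614 − 2 × 156 = 302 mm (≥ 285 mm).
Treads = 17 − 1 = 16; going = 16 × 302 = 4832 mm.
Enclosure = 4832 + 1292 + 919 = 7043 mm.

7043 mm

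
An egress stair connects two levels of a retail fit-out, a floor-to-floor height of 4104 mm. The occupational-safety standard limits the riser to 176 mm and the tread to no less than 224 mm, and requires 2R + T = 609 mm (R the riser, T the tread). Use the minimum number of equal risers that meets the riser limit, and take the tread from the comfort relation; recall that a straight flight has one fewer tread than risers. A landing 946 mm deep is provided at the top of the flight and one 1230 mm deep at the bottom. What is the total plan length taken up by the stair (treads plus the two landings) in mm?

⌈4104/176⌉ = 24 risers.
R = 4104 ÷ 24 = 171 mm.
T = 609 − 2·171 = 267 mm, which satisfies the 224 mm minimum.
24 risers give 23 treads; going = 23 × 267 = 6141 mm.
Enclosure = 6141 + 946 + 1230 = 8317 mm.

8317 mm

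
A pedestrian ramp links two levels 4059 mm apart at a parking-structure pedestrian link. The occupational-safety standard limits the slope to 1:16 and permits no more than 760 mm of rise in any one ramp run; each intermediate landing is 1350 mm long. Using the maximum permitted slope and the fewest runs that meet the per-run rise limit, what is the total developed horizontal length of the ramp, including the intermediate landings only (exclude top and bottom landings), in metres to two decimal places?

At most 760 each: 4059/760 = 5.34, giving 6 ramp runs. That means 5 intermediate landings.
Ramp run (horizontal) at 1:16: 4059 × 16 = 64944 mm.
Intermediate landings: 5 × 1350 = 6750 mm.
Developed length = 64944 + 6750 = 71694 mm.
= 71.69 m.

71.69 m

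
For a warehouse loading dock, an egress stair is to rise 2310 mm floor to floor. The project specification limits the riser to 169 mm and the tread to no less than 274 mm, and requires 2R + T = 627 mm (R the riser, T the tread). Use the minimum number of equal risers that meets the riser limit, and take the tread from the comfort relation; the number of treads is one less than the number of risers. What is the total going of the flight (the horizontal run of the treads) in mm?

3861 mm

2310 / 169 = 13.67, so 14 risers are needed.
Riser R = 2310 / 14 = 165 mm, within the 169 mm limit.
Tread T = 627 − 2 × 165 = 297 mm (≥ 274 mm).
Going = (14 − 1) × 297 = 3861 mm.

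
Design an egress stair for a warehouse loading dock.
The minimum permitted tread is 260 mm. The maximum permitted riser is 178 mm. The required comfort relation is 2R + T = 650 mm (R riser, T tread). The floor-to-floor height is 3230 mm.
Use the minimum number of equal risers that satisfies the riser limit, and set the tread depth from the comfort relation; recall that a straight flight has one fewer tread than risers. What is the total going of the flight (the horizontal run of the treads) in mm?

5580 mm

⌈3230/178⌉ = 19 risers.
R = 3230 ÷ 19 = 170 mm.
Tread T = 650 − 2 × 170 = 310 mm (≥ 260 mm).
Going = (19 − 1) × 310 = 5580 mm.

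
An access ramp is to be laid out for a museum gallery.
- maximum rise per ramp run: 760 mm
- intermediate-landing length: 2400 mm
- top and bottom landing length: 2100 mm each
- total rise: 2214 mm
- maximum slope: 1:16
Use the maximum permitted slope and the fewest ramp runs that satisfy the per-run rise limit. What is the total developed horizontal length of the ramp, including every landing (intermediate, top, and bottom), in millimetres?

At most 760 each: 2214/760 = 2.91, giving 3 ramp runs. That means 2 intermediate landings.
Ramp run (horizontal) at 1:16: 2214 × 16 = 35424 mm.
2 intermediate landings contribute 2 × 2400 = 4800 mm.
Top and bottom landings: 2 × 2100 = 4200 mm.
Total = 35424 + 4800 + 4200 = 44424 mm.

44424 mm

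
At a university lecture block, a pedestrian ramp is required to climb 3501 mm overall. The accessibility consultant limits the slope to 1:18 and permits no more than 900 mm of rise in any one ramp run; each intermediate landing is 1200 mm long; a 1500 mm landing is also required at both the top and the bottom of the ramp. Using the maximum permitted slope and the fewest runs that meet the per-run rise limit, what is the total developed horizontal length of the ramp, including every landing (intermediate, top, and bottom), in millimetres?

At most 900 each: 3501/900 = 3.89, giving 4 ramp runs. That means 3 intermediate landings.
Horizontal run for 3501 mm of rise at 1:18 is 3501 × 18 = 63018 mm.
3 intermediate landings contribute 3 × 1200 = 3600 mm.
Top and bottom landings: 2 × 1500 = 3000 mm.
Total = 63018 + 3600 + 3000 = 69618 mm.

69618 mm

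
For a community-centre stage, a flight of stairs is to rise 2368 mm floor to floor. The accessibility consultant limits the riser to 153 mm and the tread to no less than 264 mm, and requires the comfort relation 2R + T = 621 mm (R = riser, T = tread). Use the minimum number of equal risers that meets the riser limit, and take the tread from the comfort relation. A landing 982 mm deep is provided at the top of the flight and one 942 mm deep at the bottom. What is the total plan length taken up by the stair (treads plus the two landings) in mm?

6799 mm

⌈2368/153⌉ = 16 risers.
R = 2368 ÷ 16 = 148 mm.
T = 621 − 2·148 = 325 mm, which satisfies the 264 mm minimum.
16 risers give 15 treads; going = 15 × 325 = 4875 mm.
Enclosure = 4875 + 982 + 942 = 6799 mm.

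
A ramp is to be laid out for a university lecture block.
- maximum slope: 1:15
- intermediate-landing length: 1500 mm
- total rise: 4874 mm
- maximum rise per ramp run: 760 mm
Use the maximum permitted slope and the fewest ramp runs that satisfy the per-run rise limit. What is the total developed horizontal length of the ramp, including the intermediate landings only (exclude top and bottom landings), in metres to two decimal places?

82.11 m

4874 / 760 = 6.413 → round up to 7 ramp runs. That means 6 intermediate landings.
Horizontal run for 4874 mm of rise at 1:15 is 4874 × 15 = 73110 mm.
Intermediate landings: 6 × 1500 = 9000 mm.
Total developed length = 73110 + 9000 = 82110 mm.
= 82.11 m.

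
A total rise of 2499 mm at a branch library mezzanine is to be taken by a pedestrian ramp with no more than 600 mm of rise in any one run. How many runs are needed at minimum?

At most 600 each: 2499/600 = 4.17, giving 5 ramp runs.

5 runs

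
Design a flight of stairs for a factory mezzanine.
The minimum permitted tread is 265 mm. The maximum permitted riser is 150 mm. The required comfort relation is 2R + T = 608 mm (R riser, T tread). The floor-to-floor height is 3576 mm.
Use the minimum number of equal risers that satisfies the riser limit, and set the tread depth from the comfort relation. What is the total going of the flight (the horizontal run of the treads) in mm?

7130 mm

3576 / 150 = 23.84, so 24 risers are needed.
Each riser is 3576/24 = 149 mm (≤ 150 mm).
Tread T = 608 − 2 × 149 = 310 mm (≥ 265 mm).
Going = (24 − 1) × 310 = 7130 mm.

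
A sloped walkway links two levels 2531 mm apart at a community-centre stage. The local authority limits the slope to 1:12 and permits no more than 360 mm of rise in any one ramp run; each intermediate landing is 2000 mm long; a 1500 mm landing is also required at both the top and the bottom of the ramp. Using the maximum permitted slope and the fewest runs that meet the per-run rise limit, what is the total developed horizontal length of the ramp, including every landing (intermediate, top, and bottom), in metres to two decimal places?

2531 / 360 = 7.031 → round up to 8 ramp runs. That means 7 intermediate landings.
Ramp run (horizontal) at 1:12: 2531 × 12 = 30372 mm.
Intermediate landings: 7 × 2000 = 14000 mm.
Top and bottom landings: 2 × 1500 = 3000 mm.
Total = 30372 + 14000 + 3000 = 47372 mm.
= 47.37 m.

47.37 m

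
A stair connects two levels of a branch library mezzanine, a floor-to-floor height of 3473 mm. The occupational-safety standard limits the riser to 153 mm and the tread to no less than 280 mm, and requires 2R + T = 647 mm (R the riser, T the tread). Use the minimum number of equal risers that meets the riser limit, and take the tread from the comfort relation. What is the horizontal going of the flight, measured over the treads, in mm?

7590 mm

At most 153 each: 3473/153 = 22.70, giving 23 risers.
R = 3473 ÷ 23 = 151 mm.
Tread T = 647 − 2 × 151 = 345 mm (≥ 280 mm).
Treads = 23 − 1 = 22; going = 22 × 345 = 7590 mm.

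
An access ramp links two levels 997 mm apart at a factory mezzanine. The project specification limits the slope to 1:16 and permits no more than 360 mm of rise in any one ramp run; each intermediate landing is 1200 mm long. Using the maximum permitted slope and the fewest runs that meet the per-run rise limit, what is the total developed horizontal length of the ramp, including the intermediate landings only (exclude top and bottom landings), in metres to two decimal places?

18.35 m

997 / 360 = 2.77, so 3 ramp runs are needed. That means 2 intermediate landings.
Horizontal run for 997 mm of rise at 1:16 is 997 × 16 = 15952 mm.
2 intermediate landings contribute 2 × 1200 = 2400 mm.
Developed length = 15952 + 2400 = 18352 mm.
= 18.35 m.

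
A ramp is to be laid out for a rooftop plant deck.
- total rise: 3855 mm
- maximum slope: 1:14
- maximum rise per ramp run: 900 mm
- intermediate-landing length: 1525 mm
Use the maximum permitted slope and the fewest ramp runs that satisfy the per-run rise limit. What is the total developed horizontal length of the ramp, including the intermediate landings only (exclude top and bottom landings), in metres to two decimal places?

60.07 m

At most 900 each: 3855/900 = 4.28, giving 5 ramp runs. That means 4 intermediate landings.
Ramp run (horizontal) at 1:14: 3855 × 14 = 53970 mm.
4 intermediate landings contribute 4 × 1525 = 6100 mm.
Total developed length = 53970 + 6100 = 60070 mm.
= 60.07 m.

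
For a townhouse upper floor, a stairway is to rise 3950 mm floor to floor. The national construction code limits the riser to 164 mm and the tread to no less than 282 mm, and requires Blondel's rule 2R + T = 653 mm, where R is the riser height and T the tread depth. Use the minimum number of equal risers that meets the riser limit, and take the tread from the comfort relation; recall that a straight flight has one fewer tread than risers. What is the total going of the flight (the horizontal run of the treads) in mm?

3950 / 164 = 24.085 → round up to 25 risers.
R = 3950 ÷ 25 = 158 mm.
Tread T = 653 − 2 × 158 = 337 mm (≥ 282 mm).
Treads = 25 − 1 = 24; going = 24 × 337 = 8088 mm.

8088 mm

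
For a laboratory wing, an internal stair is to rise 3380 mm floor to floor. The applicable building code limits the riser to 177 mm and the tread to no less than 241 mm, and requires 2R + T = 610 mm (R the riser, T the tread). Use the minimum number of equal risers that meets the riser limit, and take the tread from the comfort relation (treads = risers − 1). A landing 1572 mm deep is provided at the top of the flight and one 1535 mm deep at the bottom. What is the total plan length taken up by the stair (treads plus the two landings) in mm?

8275 mm

⌈3380/177⌉ = 20 risers.
Riser R = 3380 / 20 = 169 mm, within the 177 mm limit.
From 2R + T = 610: T = 610 − 338 = 272 mm.
20 risers give 19 treads; going = 19 × 272 = 5168 mm.
Add landings: 5168 + 1572 + 1535 = 8275 mm.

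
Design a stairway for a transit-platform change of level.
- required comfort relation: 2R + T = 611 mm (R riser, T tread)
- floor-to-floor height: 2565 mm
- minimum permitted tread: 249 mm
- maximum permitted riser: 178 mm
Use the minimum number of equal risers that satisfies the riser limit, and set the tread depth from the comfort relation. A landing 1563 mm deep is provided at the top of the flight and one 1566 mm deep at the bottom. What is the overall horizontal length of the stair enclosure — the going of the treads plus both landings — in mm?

6895 mm

2565 / 178 = 14.41, so 15 risers are needed.
R = 2565 ÷ 15 = 171 mm.
Tread T = 611 − 2 × 171 = 269 mm (≥ 249 mm).
Treads = 15 − 1 = 14; going = 14 × 269 = 3766 mm.
Enclosure = 3766 + 1563 + 1566 = 6895 mm.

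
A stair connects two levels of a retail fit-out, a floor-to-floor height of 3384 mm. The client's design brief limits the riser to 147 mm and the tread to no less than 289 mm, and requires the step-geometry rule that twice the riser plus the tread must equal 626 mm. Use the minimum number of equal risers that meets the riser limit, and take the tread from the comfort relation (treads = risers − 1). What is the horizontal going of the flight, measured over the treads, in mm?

At most 147 each: 3384/147 = 23.02, giving 24 risers.
Riser R = 3384 / 24 = 141 mm, within the 147 mm limit.
From 2R + T = 626: T = 626 − 282 = 344 mm.
Going = (24 − 1) × 344 = 7912 mm.

7912 mm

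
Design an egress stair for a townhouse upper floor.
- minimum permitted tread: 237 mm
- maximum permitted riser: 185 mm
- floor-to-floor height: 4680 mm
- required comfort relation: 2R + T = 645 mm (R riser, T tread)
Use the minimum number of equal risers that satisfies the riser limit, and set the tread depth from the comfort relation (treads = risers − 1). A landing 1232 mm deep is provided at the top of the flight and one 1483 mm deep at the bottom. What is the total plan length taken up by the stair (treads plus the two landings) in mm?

⌈4680/185⌉ = 26 risers.
R = 4680 ÷ 26 = 180 mm.
T = 645 − 2·180 = 285 mm, which satisfies the 237 mm minimum.
Going = (26 − 1) × 285 = 7125 mm.
Add landings: 7125 + 1232 + 1483 = 9840 mm.

9840 mm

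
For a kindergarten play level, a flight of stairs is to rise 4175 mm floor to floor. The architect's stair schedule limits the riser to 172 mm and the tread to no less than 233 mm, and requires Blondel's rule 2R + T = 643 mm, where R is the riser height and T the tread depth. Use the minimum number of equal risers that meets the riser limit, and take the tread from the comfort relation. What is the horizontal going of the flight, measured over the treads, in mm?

4175 / 172 = 24.273 → round up to 25 risers.
Riser R = 4175 / 25 = 167 mm, within the 172 mm limit.
Tread T = 643 − 2 × 167 = 309 mm (≥ 233 mm).
25 risers give 24 treads; going = 24 × 309 = 7416 mm.

7416 mm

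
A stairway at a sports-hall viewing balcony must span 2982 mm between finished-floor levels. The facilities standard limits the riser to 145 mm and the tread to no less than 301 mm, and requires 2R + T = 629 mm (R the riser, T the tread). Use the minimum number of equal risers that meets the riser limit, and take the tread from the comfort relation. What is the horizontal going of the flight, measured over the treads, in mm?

6900 mm

2982 / 145 = 20.57, so 21 risers are needed.
Riser R = 2982 / 21 = 142 mm, within the 145 mm limit.
Tread T = 629 − 2 × 142 = 345 mm (≥ 301 mm).
Treads = 21 − 1 = 20; going = 20 × 345 = 6900 mm.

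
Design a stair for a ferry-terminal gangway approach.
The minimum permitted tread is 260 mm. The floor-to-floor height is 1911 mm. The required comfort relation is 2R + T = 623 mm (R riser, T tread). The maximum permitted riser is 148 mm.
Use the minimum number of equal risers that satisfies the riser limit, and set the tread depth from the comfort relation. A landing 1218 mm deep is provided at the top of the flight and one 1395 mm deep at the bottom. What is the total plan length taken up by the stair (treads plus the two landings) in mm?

1911 / 148 = 12.91, so 13 risers are needed.
R = 1911 ÷ 13 = 147 mm.
Tread T = 623 − 2 × 147 = 329 mm (≥ 260 mm).
Treads = 13 − 1 = 12; going = 12 × 329 = 3948 mm.
Add landings: 3948 + 1218 + 1395 = 6561 mm.

6561 mm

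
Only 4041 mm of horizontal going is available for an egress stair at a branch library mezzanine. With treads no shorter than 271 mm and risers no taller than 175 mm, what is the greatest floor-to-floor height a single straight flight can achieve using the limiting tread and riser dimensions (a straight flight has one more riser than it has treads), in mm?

Treads that fit: ⌊4041 / 271⌋ = 14.
Risers = treads + 1 = 15.
Maximum height = 15 × 175 = 2625 mm.

2625 mm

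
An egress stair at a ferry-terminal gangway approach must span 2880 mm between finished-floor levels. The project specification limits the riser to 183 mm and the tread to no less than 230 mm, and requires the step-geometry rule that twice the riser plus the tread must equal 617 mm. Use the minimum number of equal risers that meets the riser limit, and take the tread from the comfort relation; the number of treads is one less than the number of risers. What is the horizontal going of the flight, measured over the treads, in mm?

At most 183 each: 2880/183 = 15.74, giving 16 risers.
R = 2880 ÷ 16 = 180 mm.
Tread T = 617 − 2 × 180 = 257 mm (≥ 230 mm).
Going = (16 − 1) × 257 = 3855 mm.

3855 mm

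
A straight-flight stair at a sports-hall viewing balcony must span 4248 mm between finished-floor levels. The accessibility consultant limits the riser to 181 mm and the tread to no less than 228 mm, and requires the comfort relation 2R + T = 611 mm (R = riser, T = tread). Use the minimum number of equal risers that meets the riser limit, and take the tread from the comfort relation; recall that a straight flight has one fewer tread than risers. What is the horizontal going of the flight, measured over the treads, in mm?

5911 mm

At most 181 each: 4248/181 = 23.47, giving 24 risers.
Each riser is 4248/24 = 177 mm (≤ 181 mm).
From 2R + T = 611: T = 611 − 354 = 257 mm.
24 risers give 23 treads; going = 23 × 257 = 5911 mm.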